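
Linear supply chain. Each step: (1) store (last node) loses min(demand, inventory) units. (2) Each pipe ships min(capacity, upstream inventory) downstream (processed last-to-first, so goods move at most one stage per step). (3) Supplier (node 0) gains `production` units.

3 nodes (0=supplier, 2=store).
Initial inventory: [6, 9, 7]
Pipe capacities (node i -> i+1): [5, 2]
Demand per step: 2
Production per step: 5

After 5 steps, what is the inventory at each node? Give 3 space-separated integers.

Step 1: demand=2,sold=2 ship[1->2]=2 ship[0->1]=5 prod=5 -> inv=[6 12 7]
Step 2: demand=2,sold=2 ship[1->2]=2 ship[0->1]=5 prod=5 -> inv=[6 15 7]
Step 3: demand=2,sold=2 ship[1->2]=2 ship[0->1]=5 prod=5 -> inv=[6 18 7]
Step 4: demand=2,sold=2 ship[1->2]=2 ship[0->1]=5 prod=5 -> inv=[6 21 7]
Step 5: demand=2,sold=2 ship[1->2]=2 ship[0->1]=5 prod=5 -> inv=[6 24 7]

6 24 7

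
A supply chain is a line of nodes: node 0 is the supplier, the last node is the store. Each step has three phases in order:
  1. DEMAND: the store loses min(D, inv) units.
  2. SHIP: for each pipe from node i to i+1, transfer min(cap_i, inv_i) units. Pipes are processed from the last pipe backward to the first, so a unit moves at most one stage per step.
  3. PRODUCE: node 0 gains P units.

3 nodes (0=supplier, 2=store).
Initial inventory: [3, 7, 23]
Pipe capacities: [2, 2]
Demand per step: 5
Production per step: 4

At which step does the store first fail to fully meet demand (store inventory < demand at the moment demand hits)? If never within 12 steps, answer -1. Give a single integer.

Step 1: demand=5,sold=5 ship[1->2]=2 ship[0->1]=2 prod=4 -> [5 7 20]
Step 2: demand=5,sold=5 ship[1->2]=2 ship[0->1]=2 prod=4 -> [7 7 17]
Step 3: demand=5,sold=5 ship[1->2]=2 ship[0->1]=2 prod=4 -> [9 7 14]
Step 4: demand=5,sold=5 ship[1->2]=2 ship[0->1]=2 prod=4 -> [11 7 11]
Step 5: demand=5,sold=5 ship[1->2]=2 ship[0->1]=2 prod=4 -> [13 7 8]
Step 6: demand=5,sold=5 ship[1->2]=2 ship[0->1]=2 prod=4 -> [15 7 5]
Step 7: demand=5,sold=5 ship[1->2]=2 ship[0->1]=2 prod=4 -> [17 7 2]
Step 8: demand=5,sold=2 ship[1->2]=2 ship[0->1]=2 prod=4 -> [19 7 2]
Step 9: demand=5,sold=2 ship[1->2]=2 ship[0->1]=2 prod=4 -> [21 7 2]
Step 10: demand=5,sold=2 ship[1->2]=2 ship[0->1]=2 prod=4 -> [23 7 2]
Step 11: demand=5,sold=2 ship[1->2]=2 ship[0->1]=2 prod=4 -> [25 7 2]
Step 12: demand=5,sold=2 ship[1->2]=2 ship[0->1]=2 prod=4 -> [27 7 2]
First stockout at step 8

8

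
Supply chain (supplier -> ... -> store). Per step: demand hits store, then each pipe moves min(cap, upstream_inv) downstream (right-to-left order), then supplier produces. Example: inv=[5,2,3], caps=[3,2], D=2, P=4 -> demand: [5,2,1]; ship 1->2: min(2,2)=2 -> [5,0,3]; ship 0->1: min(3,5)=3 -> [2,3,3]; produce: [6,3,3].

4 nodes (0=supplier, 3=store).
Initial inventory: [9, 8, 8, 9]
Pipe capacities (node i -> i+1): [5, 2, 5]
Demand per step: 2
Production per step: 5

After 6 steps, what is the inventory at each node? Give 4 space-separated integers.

Step 1: demand=2,sold=2 ship[2->3]=5 ship[1->2]=2 ship[0->1]=5 prod=5 -> inv=[9 11 5 12]
Step 2: demand=2,sold=2 ship[2->3]=5 ship[1->2]=2 ship[0->1]=5 prod=5 -> inv=[9 14 2 15]
Step 3: demand=2,sold=2 ship[2->3]=2 ship[1->2]=2 ship[0->1]=5 prod=5 -> inv=[9 17 2 15]
Step 4: demand=2,sold=2 ship[2->3]=2 ship[1->2]=2 ship[0->1]=5 prod=5 -> inv=[9 20 2 15]
Step 5: demand=2,sold=2 ship[2->3]=2 ship[1->2]=2 ship[0->1]=5 prod=5 -> inv=[9 23 2 15]
Step 6: demand=2,sold=2 ship[2->3]=2 ship[1->2]=2 ship[0->1]=5 prod=5 -> inv=[9 26 2 15]

9 26 2 15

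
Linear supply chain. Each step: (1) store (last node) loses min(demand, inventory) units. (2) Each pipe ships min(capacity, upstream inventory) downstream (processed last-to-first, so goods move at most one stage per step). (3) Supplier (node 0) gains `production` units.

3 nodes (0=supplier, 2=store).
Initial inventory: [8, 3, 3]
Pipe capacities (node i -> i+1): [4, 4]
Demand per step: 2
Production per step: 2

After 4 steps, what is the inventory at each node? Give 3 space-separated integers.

Step 1: demand=2,sold=2 ship[1->2]=3 ship[0->1]=4 prod=2 -> inv=[6 4 4]
Step 2: demand=2,sold=2 ship[1->2]=4 ship[0->1]=4 prod=2 -> inv=[4 4 6]
Step 3: demand=2,sold=2 ship[1->2]=4 ship[0->1]=4 prod=2 -> inv=[2 4 8]
Step 4: demand=2,sold=2 ship[1->2]=4 ship[0->1]=2 prod=2 -> inv=[2 2 10]

2 2 10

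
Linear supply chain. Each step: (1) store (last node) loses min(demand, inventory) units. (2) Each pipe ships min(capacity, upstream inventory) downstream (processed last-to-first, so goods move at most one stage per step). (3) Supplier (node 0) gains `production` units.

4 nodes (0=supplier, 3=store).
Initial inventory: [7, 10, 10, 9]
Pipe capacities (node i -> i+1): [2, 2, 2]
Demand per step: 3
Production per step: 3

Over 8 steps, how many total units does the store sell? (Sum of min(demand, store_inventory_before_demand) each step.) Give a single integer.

Answer: 23

Derivation:
Step 1: sold=3 (running total=3) -> [8 10 10 8]
Step 2: sold=3 (running total=6) -> [9 10 10 7]
Step 3: sold=3 (running total=9) -> [10 10 10 6]
Step 4: sold=3 (running total=12) -> [11 10 10 5]
Step 5: sold=3 (running total=15) -> [12 10 10 4]
Step 6: sold=3 (running total=18) -> [13 10 10 3]
Step 7: sold=3 (running total=21) -> [14 10 10 2]
Step 8: sold=2 (running total=23) -> [15 10 10 2]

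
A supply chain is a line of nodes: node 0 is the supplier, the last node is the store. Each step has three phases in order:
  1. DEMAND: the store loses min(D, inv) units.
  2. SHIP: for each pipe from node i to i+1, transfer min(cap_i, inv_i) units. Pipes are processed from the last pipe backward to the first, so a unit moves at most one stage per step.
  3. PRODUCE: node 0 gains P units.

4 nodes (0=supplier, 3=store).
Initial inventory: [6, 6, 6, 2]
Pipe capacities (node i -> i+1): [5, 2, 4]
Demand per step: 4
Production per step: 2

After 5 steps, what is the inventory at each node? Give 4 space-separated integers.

Step 1: demand=4,sold=2 ship[2->3]=4 ship[1->2]=2 ship[0->1]=5 prod=2 -> inv=[3 9 4 4]
Step 2: demand=4,sold=4 ship[2->3]=4 ship[1->2]=2 ship[0->1]=3 prod=2 -> inv=[2 10 2 4]
Step 3: demand=4,sold=4 ship[2->3]=2 ship[1->2]=2 ship[0->1]=2 prod=2 -> inv=[2 10 2 2]
Step 4: demand=4,sold=2 ship[2->3]=2 ship[1->2]=2 ship[0->1]=2 prod=2 -> inv=[2 10 2 2]
Step 5: demand=4,sold=2 ship[2->3]=2 ship[1->2]=2 ship[0->1]=2 prod=2 -> inv=[2 10 2 2]

2 10 2 2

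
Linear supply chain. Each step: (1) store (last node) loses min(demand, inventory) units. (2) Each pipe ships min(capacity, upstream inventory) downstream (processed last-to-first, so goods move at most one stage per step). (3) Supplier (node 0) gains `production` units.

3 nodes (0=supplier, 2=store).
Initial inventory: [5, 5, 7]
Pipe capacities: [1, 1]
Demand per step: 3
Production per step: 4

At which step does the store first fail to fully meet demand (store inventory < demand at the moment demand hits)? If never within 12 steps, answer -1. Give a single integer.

Step 1: demand=3,sold=3 ship[1->2]=1 ship[0->1]=1 prod=4 -> [8 5 5]
Step 2: demand=3,sold=3 ship[1->2]=1 ship[0->1]=1 prod=4 -> [11 5 3]
Step 3: demand=3,sold=3 ship[1->2]=1 ship[0->1]=1 prod=4 -> [14 5 1]
Step 4: demand=3,sold=1 ship[1->2]=1 ship[0->1]=1 prod=4 -> [17 5 1]
Step 5: demand=3,sold=1 ship[1->2]=1 ship[0->1]=1 prod=4 -> [20 5 1]
Step 6: demand=3,sold=1 ship[1->2]=1 ship[0->1]=1 prod=4 -> [23 5 1]
Step 7: demand=3,sold=1 ship[1->2]=1 ship[0->1]=1 prod=4 -> [26 5 1]
Step 8: demand=3,sold=1 ship[1->2]=1 ship[0->1]=1 prod=4 -> [29 5 1]
Step 9: demand=3,sold=1 ship[1->2]=1 ship[0->1]=1 prod=4 -> [32 5 1]
Step 10: demand=3,sold=1 ship[1->2]=1 ship[0->1]=1 prod=4 -> [35 5 1]
Step 11: demand=3,sold=1 ship[1->2]=1 ship[0->1]=1 prod=4 -> [38 5 1]
Step 12: demand=3,sold=1 ship[1->2]=1 ship[0->1]=1 prod=4 -> [41 5 1]
First stockout at step 4

4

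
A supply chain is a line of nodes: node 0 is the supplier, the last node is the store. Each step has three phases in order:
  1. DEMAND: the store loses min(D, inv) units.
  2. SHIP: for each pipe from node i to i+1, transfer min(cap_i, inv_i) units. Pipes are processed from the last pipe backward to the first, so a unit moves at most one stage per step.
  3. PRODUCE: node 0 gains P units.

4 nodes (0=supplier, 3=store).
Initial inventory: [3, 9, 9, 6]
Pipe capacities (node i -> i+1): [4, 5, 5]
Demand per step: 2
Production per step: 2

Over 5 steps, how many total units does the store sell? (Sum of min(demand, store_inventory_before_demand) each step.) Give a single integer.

Step 1: sold=2 (running total=2) -> [2 7 9 9]
Step 2: sold=2 (running total=4) -> [2 4 9 12]
Step 3: sold=2 (running total=6) -> [2 2 8 15]
Step 4: sold=2 (running total=8) -> [2 2 5 18]
Step 5: sold=2 (running total=10) -> [2 2 2 21]

Answer: 10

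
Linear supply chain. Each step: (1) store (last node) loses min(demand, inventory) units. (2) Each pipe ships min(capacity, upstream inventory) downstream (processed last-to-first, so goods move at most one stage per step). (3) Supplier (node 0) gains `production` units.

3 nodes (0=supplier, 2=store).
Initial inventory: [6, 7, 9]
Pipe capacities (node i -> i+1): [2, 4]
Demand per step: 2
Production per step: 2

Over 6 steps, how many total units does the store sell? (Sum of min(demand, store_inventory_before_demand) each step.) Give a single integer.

Step 1: sold=2 (running total=2) -> [6 5 11]
Step 2: sold=2 (running total=4) -> [6 3 13]
Step 3: sold=2 (running total=6) -> [6 2 14]
Step 4: sold=2 (running total=8) -> [6 2 14]
Step 5: sold=2 (running total=10) -> [6 2 14]
Step 6: sold=2 (running total=12) -> [6 2 14]

Answer: 12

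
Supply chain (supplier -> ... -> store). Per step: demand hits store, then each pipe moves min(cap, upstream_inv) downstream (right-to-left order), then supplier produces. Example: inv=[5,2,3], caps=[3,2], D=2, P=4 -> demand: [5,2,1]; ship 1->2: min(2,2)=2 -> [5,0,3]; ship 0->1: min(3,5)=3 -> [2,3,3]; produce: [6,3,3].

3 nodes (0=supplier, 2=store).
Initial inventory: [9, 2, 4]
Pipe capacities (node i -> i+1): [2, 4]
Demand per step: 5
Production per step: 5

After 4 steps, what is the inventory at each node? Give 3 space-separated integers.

Step 1: demand=5,sold=4 ship[1->2]=2 ship[0->1]=2 prod=5 -> inv=[12 2 2]
Step 2: demand=5,sold=2 ship[1->2]=2 ship[0->1]=2 prod=5 -> inv=[15 2 2]
Step 3: demand=5,sold=2 ship[1->2]=2 ship[0->1]=2 prod=5 -> inv=[18 2 2]
Step 4: demand=5,sold=2 ship[1->2]=2 ship[0->1]=2 prod=5 -> inv=[21 2 2]

21 2 2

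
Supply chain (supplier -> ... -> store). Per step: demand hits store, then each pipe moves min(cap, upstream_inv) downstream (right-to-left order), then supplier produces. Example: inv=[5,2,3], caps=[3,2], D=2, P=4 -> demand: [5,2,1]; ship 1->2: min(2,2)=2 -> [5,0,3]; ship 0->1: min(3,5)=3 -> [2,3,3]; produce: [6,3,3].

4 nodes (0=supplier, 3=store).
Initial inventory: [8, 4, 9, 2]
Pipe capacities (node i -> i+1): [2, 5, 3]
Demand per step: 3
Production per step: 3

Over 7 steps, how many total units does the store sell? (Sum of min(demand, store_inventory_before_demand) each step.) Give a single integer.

Step 1: sold=2 (running total=2) -> [9 2 10 3]
Step 2: sold=3 (running total=5) -> [10 2 9 3]
Step 3: sold=3 (running total=8) -> [11 2 8 3]
Step 4: sold=3 (running total=11) -> [12 2 7 3]
Step 5: sold=3 (running total=14) -> [13 2 6 3]
Step 6: sold=3 (running total=17) -> [14 2 5 3]
Step 7: sold=3 (running total=20) -> [15 2 4 3]

Answer: 20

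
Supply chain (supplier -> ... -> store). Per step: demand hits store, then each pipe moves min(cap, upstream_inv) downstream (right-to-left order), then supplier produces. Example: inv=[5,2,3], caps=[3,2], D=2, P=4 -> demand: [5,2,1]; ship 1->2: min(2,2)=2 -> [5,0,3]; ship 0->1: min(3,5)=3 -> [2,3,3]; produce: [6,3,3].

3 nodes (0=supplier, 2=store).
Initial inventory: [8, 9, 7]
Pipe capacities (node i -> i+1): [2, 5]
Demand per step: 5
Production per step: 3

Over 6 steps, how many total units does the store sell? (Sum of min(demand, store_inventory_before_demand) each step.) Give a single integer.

Step 1: sold=5 (running total=5) -> [9 6 7]
Step 2: sold=5 (running total=10) -> [10 3 7]
Step 3: sold=5 (running total=15) -> [11 2 5]
Step 4: sold=5 (running total=20) -> [12 2 2]
Step 5: sold=2 (running total=22) -> [13 2 2]
Step 6: sold=2 (running total=24) -> [14 2 2]

Answer: 24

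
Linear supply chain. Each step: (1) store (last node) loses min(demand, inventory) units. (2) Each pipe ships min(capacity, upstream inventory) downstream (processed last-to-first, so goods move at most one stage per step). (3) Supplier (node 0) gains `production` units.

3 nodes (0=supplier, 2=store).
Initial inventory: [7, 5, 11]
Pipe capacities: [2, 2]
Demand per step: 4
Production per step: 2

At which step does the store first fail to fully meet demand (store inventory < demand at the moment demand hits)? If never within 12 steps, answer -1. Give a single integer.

Step 1: demand=4,sold=4 ship[1->2]=2 ship[0->1]=2 prod=2 -> [7 5 9]
Step 2: demand=4,sold=4 ship[1->2]=2 ship[0->1]=2 prod=2 -> [7 5 7]
Step 3: demand=4,sold=4 ship[1->2]=2 ship[0->1]=2 prod=2 -> [7 5 5]
Step 4: demand=4,sold=4 ship[1->2]=2 ship[0->1]=2 prod=2 -> [7 5 3]
Step 5: demand=4,sold=3 ship[1->2]=2 ship[0->1]=2 prod=2 -> [7 5 2]
Step 6: demand=4,sold=2 ship[1->2]=2 ship[0->1]=2 prod=2 -> [7 5 2]
Step 7: demand=4,sold=2 ship[1->2]=2 ship[0->1]=2 prod=2 -> [7 5 2]
Step 8: demand=4,sold=2 ship[1->2]=2 ship[0->1]=2 prod=2 -> [7 5 2]
Step 9: demand=4,sold=2 ship[1->2]=2 ship[0->1]=2 prod=2 -> [7 5 2]
Step 10: demand=4,sold=2 ship[1->2]=2 ship[0->1]=2 prod=2 -> [7 5 2]
Step 11: demand=4,sold=2 ship[1->2]=2 ship[0->1]=2 prod=2 -> [7 5 2]
Step 12: demand=4,sold=2 ship[1->2]=2 ship[0->1]=2 prod=2 -> [7 5 2]
First stockout at step 5

5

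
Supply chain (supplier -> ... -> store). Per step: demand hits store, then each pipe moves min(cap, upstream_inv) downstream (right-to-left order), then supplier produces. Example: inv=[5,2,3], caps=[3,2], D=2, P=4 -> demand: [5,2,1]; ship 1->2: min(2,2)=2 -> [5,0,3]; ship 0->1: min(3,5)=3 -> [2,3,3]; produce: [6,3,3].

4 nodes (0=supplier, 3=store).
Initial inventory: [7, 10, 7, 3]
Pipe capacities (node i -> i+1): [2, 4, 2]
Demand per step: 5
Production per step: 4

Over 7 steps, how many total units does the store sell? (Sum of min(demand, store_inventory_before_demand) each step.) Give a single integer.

Step 1: sold=3 (running total=3) -> [9 8 9 2]
Step 2: sold=2 (running total=5) -> [11 6 11 2]
Step 3: sold=2 (running total=7) -> [13 4 13 2]
Step 4: sold=2 (running total=9) -> [15 2 15 2]
Step 5: sold=2 (running total=11) -> [17 2 15 2]
Step 6: sold=2 (running total=13) -> [19 2 15 2]
Step 7: sold=2 (running total=15) -> [21 2 15 2]

Answer: 15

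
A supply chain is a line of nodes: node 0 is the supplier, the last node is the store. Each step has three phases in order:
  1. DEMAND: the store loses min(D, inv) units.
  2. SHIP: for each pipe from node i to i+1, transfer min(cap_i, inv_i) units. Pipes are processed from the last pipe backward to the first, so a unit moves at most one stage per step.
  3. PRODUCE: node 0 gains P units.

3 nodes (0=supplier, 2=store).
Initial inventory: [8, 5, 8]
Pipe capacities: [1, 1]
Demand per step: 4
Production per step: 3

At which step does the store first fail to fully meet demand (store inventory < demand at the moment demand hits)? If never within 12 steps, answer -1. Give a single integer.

Step 1: demand=4,sold=4 ship[1->2]=1 ship[0->1]=1 prod=3 -> [10 5 5]
Step 2: demand=4,sold=4 ship[1->2]=1 ship[0->1]=1 prod=3 -> [12 5 2]
Step 3: demand=4,sold=2 ship[1->2]=1 ship[0->1]=1 prod=3 -> [14 5 1]
Step 4: demand=4,sold=1 ship[1->2]=1 ship[0->1]=1 prod=3 -> [16 5 1]
Step 5: demand=4,sold=1 ship[1->2]=1 ship[0->1]=1 prod=3 -> [18 5 1]
Step 6: demand=4,sold=1 ship[1->2]=1 ship[0->1]=1 prod=3 -> [20 5 1]
Step 7: demand=4,sold=1 ship[1->2]=1 ship[0->1]=1 prod=3 -> [22 5 1]
Step 8: demand=4,sold=1 ship[1->2]=1 ship[0->1]=1 prod=3 -> [24 5 1]
Step 9: demand=4,sold=1 ship[1->2]=1 ship[0->1]=1 prod=3 -> [26 5 1]
Step 10: demand=4,sold=1 ship[1->2]=1 ship[0->1]=1 prod=3 -> [28 5 1]
Step 11: demand=4,sold=1 ship[1->2]=1 ship[0->1]=1 prod=3 -> [30 5 1]
Step 12: demand=4,sold=1 ship[1->2]=1 ship[0->1]=1 prod=3 -> [32 5 1]
First stockout at step 3

3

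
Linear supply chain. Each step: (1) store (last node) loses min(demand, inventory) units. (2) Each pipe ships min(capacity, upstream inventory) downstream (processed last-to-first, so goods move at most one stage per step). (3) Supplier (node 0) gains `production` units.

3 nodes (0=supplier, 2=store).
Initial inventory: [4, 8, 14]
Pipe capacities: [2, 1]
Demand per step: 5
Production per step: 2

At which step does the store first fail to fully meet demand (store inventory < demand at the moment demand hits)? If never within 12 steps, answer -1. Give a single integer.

Step 1: demand=5,sold=5 ship[1->2]=1 ship[0->1]=2 prod=2 -> [4 9 10]
Step 2: demand=5,sold=5 ship[1->2]=1 ship[0->1]=2 prod=2 -> [4 10 6]
Step 3: demand=5,sold=5 ship[1->2]=1 ship[0->1]=2 prod=2 -> [4 11 2]
Step 4: demand=5,sold=2 ship[1->2]=1 ship[0->1]=2 prod=2 -> [4 12 1]
Step 5: demand=5,sold=1 ship[1->2]=1 ship[0->1]=2 prod=2 -> [4 13 1]
Step 6: demand=5,sold=1 ship[1->2]=1 ship[0->1]=2 prod=2 -> [4 14 1]
Step 7: demand=5,sold=1 ship[1->2]=1 ship[0->1]=2 prod=2 -> [4 15 1]
Step 8: demand=5,sold=1 ship[1->2]=1 ship[0->1]=2 prod=2 -> [4 16 1]
Step 9: demand=5,sold=1 ship[1->2]=1 ship[0->1]=2 prod=2 -> [4 17 1]
Step 10: demand=5,sold=1 ship[1->2]=1 ship[0->1]=2 prod=2 -> [4 18 1]
Step 11: demand=5,sold=1 ship[1->2]=1 ship[0->1]=2 prod=2 -> [4 19 1]
Step 12: demand=5,sold=1 ship[1->2]=1 ship[0->1]=2 prod=2 -> [4 20 1]
First stockout at step 4

4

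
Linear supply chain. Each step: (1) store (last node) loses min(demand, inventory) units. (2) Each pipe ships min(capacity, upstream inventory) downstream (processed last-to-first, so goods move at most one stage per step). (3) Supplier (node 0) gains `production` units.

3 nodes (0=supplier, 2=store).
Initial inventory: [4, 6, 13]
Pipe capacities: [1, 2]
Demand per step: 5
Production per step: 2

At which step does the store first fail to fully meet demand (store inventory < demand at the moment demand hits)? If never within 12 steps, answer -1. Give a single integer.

Step 1: demand=5,sold=5 ship[1->2]=2 ship[0->1]=1 prod=2 -> [5 5 10]
Step 2: demand=5,sold=5 ship[1->2]=2 ship[0->1]=1 prod=2 -> [6 4 7]
Step 3: demand=5,sold=5 ship[1->2]=2 ship[0->1]=1 prod=2 -> [7 3 4]
Step 4: demand=5,sold=4 ship[1->2]=2 ship[0->1]=1 prod=2 -> [8 2 2]
Step 5: demand=5,sold=2 ship[1->2]=2 ship[0->1]=1 prod=2 -> [9 1 2]
Step 6: demand=5,sold=2 ship[1->2]=1 ship[0->1]=1 prod=2 -> [10 1 1]
Step 7: demand=5,sold=1 ship[1->2]=1 ship[0->1]=1 prod=2 -> [11 1 1]
Step 8: demand=5,sold=1 ship[1->2]=1 ship[0->1]=1 prod=2 -> [12 1 1]
Step 9: demand=5,sold=1 ship[1->2]=1 ship[0->1]=1 prod=2 -> [13 1 1]
Step 10: demand=5,sold=1 ship[1->2]=1 ship[0->1]=1 prod=2 -> [14 1 1]
Step 11: demand=5,sold=1 ship[1->2]=1 ship[0->1]=1 prod=2 -> [15 1 1]
Step 12: demand=5,sold=1 ship[1->2]=1 ship[0->1]=1 prod=2 -> [16 1 1]
First stockout at step 4

4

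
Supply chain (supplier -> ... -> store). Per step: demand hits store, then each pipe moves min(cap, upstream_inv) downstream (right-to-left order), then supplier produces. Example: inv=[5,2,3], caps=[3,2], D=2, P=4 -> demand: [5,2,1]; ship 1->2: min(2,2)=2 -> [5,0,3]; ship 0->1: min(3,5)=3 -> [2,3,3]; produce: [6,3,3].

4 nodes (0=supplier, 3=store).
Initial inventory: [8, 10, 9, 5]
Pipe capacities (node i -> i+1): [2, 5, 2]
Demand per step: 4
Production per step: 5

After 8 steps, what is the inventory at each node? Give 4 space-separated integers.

Step 1: demand=4,sold=4 ship[2->3]=2 ship[1->2]=5 ship[0->1]=2 prod=5 -> inv=[11 7 12 3]
Step 2: demand=4,sold=3 ship[2->3]=2 ship[1->2]=5 ship[0->1]=2 prod=5 -> inv=[14 4 15 2]
Step 3: demand=4,sold=2 ship[2->3]=2 ship[1->2]=4 ship[0->1]=2 prod=5 -> inv=[17 2 17 2]
Step 4: demand=4,sold=2 ship[2->3]=2 ship[1->2]=2 ship[0->1]=2 prod=5 -> inv=[20 2 17 2]
Step 5: demand=4,sold=2 ship[2->3]=2 ship[1->2]=2 ship[0->1]=2 prod=5 -> inv=[23 2 17 2]
Step 6: demand=4,sold=2 ship[2->3]=2 ship[1->2]=2 ship[0->1]=2 prod=5 -> inv=[26 2 17 2]
Step 7: demand=4,sold=2 ship[2->3]=2 ship[1->2]=2 ship[0->1]=2 prod=5 -> inv=[29 2 17 2]
Step 8: demand=4,sold=2 ship[2->3]=2 ship[1->2]=2 ship[0->1]=2 prod=5 -> inv=[32 2 17 2]

32 2 17 2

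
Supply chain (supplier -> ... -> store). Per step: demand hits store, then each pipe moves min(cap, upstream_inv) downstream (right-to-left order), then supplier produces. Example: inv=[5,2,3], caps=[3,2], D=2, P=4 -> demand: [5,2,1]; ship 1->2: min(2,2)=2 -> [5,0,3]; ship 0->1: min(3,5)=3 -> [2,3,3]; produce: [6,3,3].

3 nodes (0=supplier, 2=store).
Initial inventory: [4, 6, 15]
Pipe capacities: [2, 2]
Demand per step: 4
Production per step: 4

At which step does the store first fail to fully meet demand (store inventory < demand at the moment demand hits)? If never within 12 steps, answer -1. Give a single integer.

Step 1: demand=4,sold=4 ship[1->2]=2 ship[0->1]=2 prod=4 -> [6 6 13]
Step 2: demand=4,sold=4 ship[1->2]=2 ship[0->1]=2 prod=4 -> [8 6 11]
Step 3: demand=4,sold=4 ship[1->2]=2 ship[0->1]=2 prod=4 -> [10 6 9]
Step 4: demand=4,sold=4 ship[1->2]=2 ship[0->1]=2 prod=4 -> [12 6 7]
Step 5: demand=4,sold=4 ship[1->2]=2 ship[0->1]=2 prod=4 -> [14 6 5]
Step 6: demand=4,sold=4 ship[1->2]=2 ship[0->1]=2 prod=4 -> [16 6 3]
Step 7: demand=4,sold=3 ship[1->2]=2 ship[0->1]=2 prod=4 -> [18 6 2]
Step 8: demand=4,sold=2 ship[1->2]=2 ship[0->1]=2 prod=4 -> [20 6 2]
Step 9: demand=4,sold=2 ship[1->2]=2 ship[0->1]=2 prod=4 -> [22 6 2]
Step 10: demand=4,sold=2 ship[1->2]=2 ship[0->1]=2 prod=4 -> [24 6 2]
Step 11: demand=4,sold=2 ship[1->2]=2 ship[0->1]=2 prod=4 -> [26 6 2]
Step 12: demand=4,sold=2 ship[1->2]=2 ship[0->1]=2 prod=4 -> [28 6 2]
First stockout at step 7

7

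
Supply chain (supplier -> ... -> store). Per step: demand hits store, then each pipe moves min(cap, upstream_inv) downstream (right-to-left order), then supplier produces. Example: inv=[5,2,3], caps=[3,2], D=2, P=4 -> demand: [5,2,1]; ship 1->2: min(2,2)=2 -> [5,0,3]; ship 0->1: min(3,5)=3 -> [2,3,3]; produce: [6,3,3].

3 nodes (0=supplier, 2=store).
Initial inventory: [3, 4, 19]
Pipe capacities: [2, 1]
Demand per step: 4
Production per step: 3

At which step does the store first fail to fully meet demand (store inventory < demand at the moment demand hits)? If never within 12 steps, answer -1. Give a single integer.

Step 1: demand=4,sold=4 ship[1->2]=1 ship[0->1]=2 prod=3 -> [4 5 16]
Step 2: demand=4,sold=4 ship[1->2]=1 ship[0->1]=2 prod=3 -> [5 6 13]
Step 3: demand=4,sold=4 ship[1->2]=1 ship[0->1]=2 prod=3 -> [6 7 10]
Step 4: demand=4,sold=4 ship[1->2]=1 ship[0->1]=2 prod=3 -> [7 8 7]
Step 5: demand=4,sold=4 ship[1->2]=1 ship[0->1]=2 prod=3 -> [8 9 4]
Step 6: demand=4,sold=4 ship[1->2]=1 ship[0->1]=2 prod=3 -> [9 10 1]
Step 7: demand=4,sold=1 ship[1->2]=1 ship[0->1]=2 prod=3 -> [10 11 1]
Step 8: demand=4,sold=1 ship[1->2]=1 ship[0->1]=2 prod=3 -> [11 12 1]
Step 9: demand=4,sold=1 ship[1->2]=1 ship[0->1]=2 prod=3 -> [12 13 1]
Step 10: demand=4,sold=1 ship[1->2]=1 ship[0->1]=2 prod=3 -> [13 14 1]
Step 11: demand=4,sold=1 ship[1->2]=1 ship[0->1]=2 prod=3 -> [14 15 1]
Step 12: demand=4,sold=1 ship[1->2]=1 ship[0->1]=2 prod=3 -> [15 16 1]
First stockout at step 7

7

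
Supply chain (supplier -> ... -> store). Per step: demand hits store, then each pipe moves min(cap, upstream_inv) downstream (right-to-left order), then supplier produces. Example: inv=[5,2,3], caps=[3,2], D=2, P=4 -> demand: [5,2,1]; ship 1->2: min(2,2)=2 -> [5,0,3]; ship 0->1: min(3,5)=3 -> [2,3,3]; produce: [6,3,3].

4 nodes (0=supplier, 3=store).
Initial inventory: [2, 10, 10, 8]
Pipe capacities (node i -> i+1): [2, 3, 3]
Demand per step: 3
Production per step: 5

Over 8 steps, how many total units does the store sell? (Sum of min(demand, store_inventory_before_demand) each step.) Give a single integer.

Step 1: sold=3 (running total=3) -> [5 9 10 8]
Step 2: sold=3 (running total=6) -> [8 8 10 8]
Step 3: sold=3 (running total=9) -> [11 7 10 8]
Step 4: sold=3 (running total=12) -> [14 6 10 8]
Step 5: sold=3 (running total=15) -> [17 5 10 8]
Step 6: sold=3 (running total=18) -> [20 4 10 8]
Step 7: sold=3 (running total=21) -> [23 3 10 8]
Step 8: sold=3 (running total=24) -> [26 2 10 8]

Answer: 24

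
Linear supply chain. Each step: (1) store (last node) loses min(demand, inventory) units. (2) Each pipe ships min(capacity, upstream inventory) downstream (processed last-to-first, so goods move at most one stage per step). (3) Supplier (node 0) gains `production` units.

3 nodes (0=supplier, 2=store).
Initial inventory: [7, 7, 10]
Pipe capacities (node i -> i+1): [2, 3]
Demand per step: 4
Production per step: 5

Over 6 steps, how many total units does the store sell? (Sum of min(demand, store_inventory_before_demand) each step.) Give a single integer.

Step 1: sold=4 (running total=4) -> [10 6 9]
Step 2: sold=4 (running total=8) -> [13 5 8]
Step 3: sold=4 (running total=12) -> [16 4 7]
Step 4: sold=4 (running total=16) -> [19 3 6]
Step 5: sold=4 (running total=20) -> [22 2 5]
Step 6: sold=4 (running total=24) -> [25 2 3]

Answer: 24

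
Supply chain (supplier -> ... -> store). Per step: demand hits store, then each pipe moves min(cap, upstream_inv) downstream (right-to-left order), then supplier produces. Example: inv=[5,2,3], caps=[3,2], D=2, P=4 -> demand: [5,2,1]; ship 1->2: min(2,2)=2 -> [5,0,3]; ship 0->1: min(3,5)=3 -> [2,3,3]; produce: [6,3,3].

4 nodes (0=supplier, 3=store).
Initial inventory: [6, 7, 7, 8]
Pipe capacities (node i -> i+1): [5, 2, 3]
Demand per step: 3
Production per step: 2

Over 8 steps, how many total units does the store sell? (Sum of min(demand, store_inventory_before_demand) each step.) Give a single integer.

Answer: 24

Derivation:
Step 1: sold=3 (running total=3) -> [3 10 6 8]
Step 2: sold=3 (running total=6) -> [2 11 5 8]
Step 3: sold=3 (running total=9) -> [2 11 4 8]
Step 4: sold=3 (running total=12) -> [2 11 3 8]
Step 5: sold=3 (running total=15) -> [2 11 2 8]
Step 6: sold=3 (running total=18) -> [2 11 2 7]
Step 7: sold=3 (running total=21) -> [2 11 2 6]
Step 8: sold=3 (running total=24) -> [2 11 2 5]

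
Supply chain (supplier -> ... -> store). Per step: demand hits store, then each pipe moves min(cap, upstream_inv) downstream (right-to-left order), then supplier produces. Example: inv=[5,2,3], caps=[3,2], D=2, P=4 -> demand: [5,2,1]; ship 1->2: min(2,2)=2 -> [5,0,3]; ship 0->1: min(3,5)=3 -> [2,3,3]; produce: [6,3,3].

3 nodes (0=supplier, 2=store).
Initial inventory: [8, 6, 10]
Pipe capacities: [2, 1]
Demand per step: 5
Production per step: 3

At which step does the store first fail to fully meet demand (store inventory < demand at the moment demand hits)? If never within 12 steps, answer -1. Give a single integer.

Step 1: demand=5,sold=5 ship[1->2]=1 ship[0->1]=2 prod=3 -> [9 7 6]
Step 2: demand=5,sold=5 ship[1->2]=1 ship[0->1]=2 prod=3 -> [10 8 2]
Step 3: demand=5,sold=2 ship[1->2]=1 ship[0->1]=2 prod=3 -> [11 9 1]
Step 4: demand=5,sold=1 ship[1->2]=1 ship[0->1]=2 prod=3 -> [12 10 1]
Step 5: demand=5,sold=1 ship[1->2]=1 ship[0->1]=2 prod=3 -> [13 11 1]
Step 6: demand=5,sold=1 ship[1->2]=1 ship[0->1]=2 prod=3 -> [14 12 1]
Step 7: demand=5,sold=1 ship[1->2]=1 ship[0->1]=2 prod=3 -> [15 13 1]
Step 8: demand=5,sold=1 ship[1->2]=1 ship[0->1]=2 prod=3 -> [16 14 1]
Step 9: demand=5,sold=1 ship[1->2]=1 ship[0->1]=2 prod=3 -> [17 15 1]
Step 10: demand=5,sold=1 ship[1->2]=1 ship[0->1]=2 prod=3 -> [18 16 1]
Step 11: demand=5,sold=1 ship[1->2]=1 ship[0->1]=2 prod=3 -> [19 17 1]
Step 12: demand=5,sold=1 ship[1->2]=1 ship[0->1]=2 prod=3 -> [20 18 1]
First stockout at step 3

3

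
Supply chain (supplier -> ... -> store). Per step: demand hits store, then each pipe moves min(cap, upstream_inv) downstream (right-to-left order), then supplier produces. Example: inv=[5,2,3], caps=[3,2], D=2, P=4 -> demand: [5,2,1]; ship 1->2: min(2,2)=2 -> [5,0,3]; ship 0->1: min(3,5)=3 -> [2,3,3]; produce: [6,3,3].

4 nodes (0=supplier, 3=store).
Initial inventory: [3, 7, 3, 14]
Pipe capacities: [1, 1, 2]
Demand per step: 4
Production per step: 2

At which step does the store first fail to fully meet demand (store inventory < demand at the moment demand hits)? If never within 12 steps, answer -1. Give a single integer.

Step 1: demand=4,sold=4 ship[2->3]=2 ship[1->2]=1 ship[0->1]=1 prod=2 -> [4 7 2 12]
Step 2: demand=4,sold=4 ship[2->3]=2 ship[1->2]=1 ship[0->1]=1 prod=2 -> [5 7 1 10]
Step 3: demand=4,sold=4 ship[2->3]=1 ship[1->2]=1 ship[0->1]=1 prod=2 -> [6 7 1 7]
Step 4: demand=4,sold=4 ship[2->3]=1 ship[1->2]=1 ship[0->1]=1 prod=2 -> [7 7 1 4]
Step 5: demand=4,sold=4 ship[2->3]=1 ship[1->2]=1 ship[0->1]=1 prod=2 -> [8 7 1 1]
Step 6: demand=4,sold=1 ship[2->3]=1 ship[1->2]=1 ship[0->1]=1 prod=2 -> [9 7 1 1]
Step 7: demand=4,sold=1 ship[2->3]=1 ship[1->2]=1 ship[0->1]=1 prod=2 -> [10 7 1 1]
Step 8: demand=4,sold=1 ship[2->3]=1 ship[1->2]=1 ship[0->1]=1 prod=2 -> [11 7 1 1]
Step 9: demand=4,sold=1 ship[2->3]=1 ship[1->2]=1 ship[0->1]=1 prod=2 -> [12 7 1 1]
Step 10: demand=4,sold=1 ship[2->3]=1 ship[1->2]=1 ship[0->1]=1 prod=2 -> [13 7 1 1]
Step 11: demand=4,sold=1 ship[2->3]=1 ship[1->2]=1 ship[0->1]=1 prod=2 -> [14 7 1 1]
Step 12: demand=4,sold=1 ship[2->3]=1 ship[1->2]=1 ship[0->1]=1 prod=2 -> [15 7 1 1]
First stockout at step 6

6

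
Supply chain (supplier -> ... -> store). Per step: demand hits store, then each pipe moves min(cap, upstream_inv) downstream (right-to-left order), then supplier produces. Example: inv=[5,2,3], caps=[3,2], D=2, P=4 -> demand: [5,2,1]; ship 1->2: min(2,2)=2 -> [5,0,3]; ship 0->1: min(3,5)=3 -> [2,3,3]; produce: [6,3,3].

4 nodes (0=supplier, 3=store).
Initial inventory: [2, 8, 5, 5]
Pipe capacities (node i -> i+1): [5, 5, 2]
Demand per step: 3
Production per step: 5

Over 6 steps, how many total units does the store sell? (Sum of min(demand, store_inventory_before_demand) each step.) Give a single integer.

Step 1: sold=3 (running total=3) -> [5 5 8 4]
Step 2: sold=3 (running total=6) -> [5 5 11 3]
Step 3: sold=3 (running total=9) -> [5 5 14 2]
Step 4: sold=2 (running total=11) -> [5 5 17 2]
Step 5: sold=2 (running total=13) -> [5 5 20 2]
Step 6: sold=2 (running total=15) -> [5 5 23 2]

Answer: 15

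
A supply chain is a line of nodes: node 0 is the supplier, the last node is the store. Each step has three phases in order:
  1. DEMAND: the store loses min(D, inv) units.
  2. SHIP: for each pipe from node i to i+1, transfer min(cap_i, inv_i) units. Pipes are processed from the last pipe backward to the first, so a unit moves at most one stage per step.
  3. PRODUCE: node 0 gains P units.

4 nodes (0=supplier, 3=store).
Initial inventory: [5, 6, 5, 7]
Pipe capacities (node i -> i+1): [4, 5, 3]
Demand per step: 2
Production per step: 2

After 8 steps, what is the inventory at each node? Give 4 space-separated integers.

Step 1: demand=2,sold=2 ship[2->3]=3 ship[1->2]=5 ship[0->1]=4 prod=2 -> inv=[3 5 7 8]
Step 2: demand=2,sold=2 ship[2->3]=3 ship[1->2]=5 ship[0->1]=3 prod=2 -> inv=[2 3 9 9]
Step 3: demand=2,sold=2 ship[2->3]=3 ship[1->2]=3 ship[0->1]=2 prod=2 -> inv=[2 2 9 10]
Step 4: demand=2,sold=2 ship[2->3]=3 ship[1->2]=2 ship[0->1]=2 prod=2 -> inv=[2 2 8 11]
Step 5: demand=2,sold=2 ship[2->3]=3 ship[1->2]=2 ship[0->1]=2 prod=2 -> inv=[2 2 7 12]
Step 6: demand=2,sold=2 ship[2->3]=3 ship[1->2]=2 ship[0->1]=2 prod=2 -> inv=[2 2 6 13]
Step 7: demand=2,sold=2 ship[2->3]=3 ship[1->2]=2 ship[0->1]=2 prod=2 -> inv=[2 2 5 14]
Step 8: demand=2,sold=2 ship[2->3]=3 ship[1->2]=2 ship[0->1]=2 prod=2 -> inv=[2 2 4 15]

2 2 4 15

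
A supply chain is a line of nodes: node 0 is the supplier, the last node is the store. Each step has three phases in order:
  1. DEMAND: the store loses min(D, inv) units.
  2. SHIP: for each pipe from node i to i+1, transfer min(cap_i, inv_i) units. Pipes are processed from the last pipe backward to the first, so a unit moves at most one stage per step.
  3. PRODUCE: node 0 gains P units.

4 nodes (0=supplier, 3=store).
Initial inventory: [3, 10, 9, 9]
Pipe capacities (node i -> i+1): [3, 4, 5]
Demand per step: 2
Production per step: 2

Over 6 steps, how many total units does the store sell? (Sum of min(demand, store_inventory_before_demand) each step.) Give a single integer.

Step 1: sold=2 (running total=2) -> [2 9 8 12]
Step 2: sold=2 (running total=4) -> [2 7 7 15]
Step 3: sold=2 (running total=6) -> [2 5 6 18]
Step 4: sold=2 (running total=8) -> [2 3 5 21]
Step 5: sold=2 (running total=10) -> [2 2 3 24]
Step 6: sold=2 (running total=12) -> [2 2 2 25]

Answer: 12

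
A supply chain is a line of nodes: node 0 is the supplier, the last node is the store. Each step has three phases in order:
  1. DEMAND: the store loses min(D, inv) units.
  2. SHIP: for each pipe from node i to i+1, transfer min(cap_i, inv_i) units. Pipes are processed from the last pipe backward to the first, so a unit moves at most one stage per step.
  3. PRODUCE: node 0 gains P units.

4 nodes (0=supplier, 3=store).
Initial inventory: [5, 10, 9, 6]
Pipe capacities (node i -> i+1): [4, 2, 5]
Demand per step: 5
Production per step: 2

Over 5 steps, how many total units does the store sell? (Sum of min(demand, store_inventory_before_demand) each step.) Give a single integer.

Step 1: sold=5 (running total=5) -> [3 12 6 6]
Step 2: sold=5 (running total=10) -> [2 13 3 6]
Step 3: sold=5 (running total=15) -> [2 13 2 4]
Step 4: sold=4 (running total=19) -> [2 13 2 2]
Step 5: sold=2 (running total=21) -> [2 13 2 2]

Answer: 21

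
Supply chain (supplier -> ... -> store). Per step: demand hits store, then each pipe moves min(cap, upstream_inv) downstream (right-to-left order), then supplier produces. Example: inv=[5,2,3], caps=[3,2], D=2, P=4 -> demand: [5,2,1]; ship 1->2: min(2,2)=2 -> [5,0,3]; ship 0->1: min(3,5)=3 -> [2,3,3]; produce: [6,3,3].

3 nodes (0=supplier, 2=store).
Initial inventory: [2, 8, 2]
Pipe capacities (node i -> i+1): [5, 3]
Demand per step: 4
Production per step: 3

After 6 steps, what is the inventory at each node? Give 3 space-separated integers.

Step 1: demand=4,sold=2 ship[1->2]=3 ship[0->1]=2 prod=3 -> inv=[3 7 3]
Step 2: demand=4,sold=3 ship[1->2]=3 ship[0->1]=3 prod=3 -> inv=[3 7 3]
Step 3: demand=4,sold=3 ship[1->2]=3 ship[0->1]=3 prod=3 -> inv=[3 7 3]
Step 4: demand=4,sold=3 ship[1->2]=3 ship[0->1]=3 prod=3 -> inv=[3 7 3]
Step 5: demand=4,sold=3 ship[1->2]=3 ship[0->1]=3 prod=3 -> inv=[3 7 3]
Step 6: demand=4,sold=3 ship[1->2]=3 ship[0->1]=3 prod=3 -> inv=[3 7 3]

3 7 3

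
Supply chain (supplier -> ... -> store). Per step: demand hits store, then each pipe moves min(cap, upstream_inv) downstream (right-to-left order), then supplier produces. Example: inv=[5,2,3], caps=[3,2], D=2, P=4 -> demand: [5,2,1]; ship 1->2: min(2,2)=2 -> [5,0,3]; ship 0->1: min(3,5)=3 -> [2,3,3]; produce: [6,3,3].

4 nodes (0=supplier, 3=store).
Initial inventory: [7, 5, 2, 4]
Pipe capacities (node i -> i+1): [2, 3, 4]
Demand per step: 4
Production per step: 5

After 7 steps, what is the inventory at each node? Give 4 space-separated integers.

Step 1: demand=4,sold=4 ship[2->3]=2 ship[1->2]=3 ship[0->1]=2 prod=5 -> inv=[10 4 3 2]
Step 2: demand=4,sold=2 ship[2->3]=3 ship[1->2]=3 ship[0->1]=2 prod=5 -> inv=[13 3 3 3]
Step 3: demand=4,sold=3 ship[2->3]=3 ship[1->2]=3 ship[0->1]=2 prod=5 -> inv=[16 2 3 3]
Step 4: demand=4,sold=3 ship[2->3]=3 ship[1->2]=2 ship[0->1]=2 prod=5 -> inv=[19 2 2 3]
Step 5: demand=4,sold=3 ship[2->3]=2 ship[1->2]=2 ship[0->1]=2 prod=5 -> inv=[22 2 2 2]
Step 6: demand=4,sold=2 ship[2->3]=2 ship[1->2]=2 ship[0->1]=2 prod=5 -> inv=[25 2 2 2]
Step 7: demand=4,sold=2 ship[2->3]=2 ship[1->2]=2 ship[0->1]=2 prod=5 -> inv=[28 2 2 2]

28 2 2 2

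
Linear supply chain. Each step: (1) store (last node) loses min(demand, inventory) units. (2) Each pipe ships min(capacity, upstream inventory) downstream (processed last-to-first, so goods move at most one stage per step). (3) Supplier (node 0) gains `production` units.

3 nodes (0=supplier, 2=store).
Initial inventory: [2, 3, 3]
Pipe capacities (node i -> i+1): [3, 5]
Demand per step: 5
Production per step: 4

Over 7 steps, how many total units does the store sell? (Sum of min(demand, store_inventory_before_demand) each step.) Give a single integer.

Step 1: sold=3 (running total=3) -> [4 2 3]
Step 2: sold=3 (running total=6) -> [5 3 2]
Step 3: sold=2 (running total=8) -> [6 3 3]
Step 4: sold=3 (running total=11) -> [7 3 3]
Step 5: sold=3 (running total=14) -> [8 3 3]
Step 6: sold=3 (running total=17) -> [9 3 3]
Step 7: sold=3 (running total=20) -> [10 3 3]

Answer: 20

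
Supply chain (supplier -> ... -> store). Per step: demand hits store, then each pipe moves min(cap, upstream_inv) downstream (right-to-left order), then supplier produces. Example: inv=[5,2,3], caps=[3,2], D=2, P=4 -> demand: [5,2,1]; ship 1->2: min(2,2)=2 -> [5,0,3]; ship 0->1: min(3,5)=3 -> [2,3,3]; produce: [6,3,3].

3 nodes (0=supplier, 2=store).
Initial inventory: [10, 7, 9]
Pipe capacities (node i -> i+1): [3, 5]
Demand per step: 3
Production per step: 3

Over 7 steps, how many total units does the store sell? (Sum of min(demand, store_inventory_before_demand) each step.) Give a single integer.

Answer: 21

Derivation:
Step 1: sold=3 (running total=3) -> [10 5 11]
Step 2: sold=3 (running total=6) -> [10 3 13]
Step 3: sold=3 (running total=9) -> [10 3 13]
Step 4: sold=3 (running total=12) -> [10 3 13]
Step 5: sold=3 (running total=15) -> [10 3 13]
Step 6: sold=3 (running total=18) -> [10 3 13]
Step 7: sold=3 (running total=21) -> [10 3 13]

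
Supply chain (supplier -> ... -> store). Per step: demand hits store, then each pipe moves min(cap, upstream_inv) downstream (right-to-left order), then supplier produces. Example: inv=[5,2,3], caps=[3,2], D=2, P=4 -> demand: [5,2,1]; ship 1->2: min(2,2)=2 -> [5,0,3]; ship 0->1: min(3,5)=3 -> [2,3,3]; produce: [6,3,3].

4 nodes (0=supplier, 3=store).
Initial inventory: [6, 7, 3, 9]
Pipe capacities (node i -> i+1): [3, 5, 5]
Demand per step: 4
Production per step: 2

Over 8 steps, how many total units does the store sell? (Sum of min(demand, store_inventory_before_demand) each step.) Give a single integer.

Answer: 32

Derivation:
Step 1: sold=4 (running total=4) -> [5 5 5 8]
Step 2: sold=4 (running total=8) -> [4 3 5 9]
Step 3: sold=4 (running total=12) -> [3 3 3 10]
Step 4: sold=4 (running total=16) -> [2 3 3 9]
Step 5: sold=4 (running total=20) -> [2 2 3 8]
Step 6: sold=4 (running total=24) -> [2 2 2 7]
Step 7: sold=4 (running total=28) -> [2 2 2 5]
Step 8: sold=4 (running total=32) -> [2 2 2 3]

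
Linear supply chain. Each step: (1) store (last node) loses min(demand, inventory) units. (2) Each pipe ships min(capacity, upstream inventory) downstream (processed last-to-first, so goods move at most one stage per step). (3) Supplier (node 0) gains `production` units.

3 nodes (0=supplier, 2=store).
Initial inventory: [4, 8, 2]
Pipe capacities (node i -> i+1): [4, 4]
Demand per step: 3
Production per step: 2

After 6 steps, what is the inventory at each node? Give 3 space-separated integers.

Step 1: demand=3,sold=2 ship[1->2]=4 ship[0->1]=4 prod=2 -> inv=[2 8 4]
Step 2: demand=3,sold=3 ship[1->2]=4 ship[0->1]=2 prod=2 -> inv=[2 6 5]
Step 3: demand=3,sold=3 ship[1->2]=4 ship[0->1]=2 prod=2 -> inv=[2 4 6]
Step 4: demand=3,sold=3 ship[1->2]=4 ship[0->1]=2 prod=2 -> inv=[2 2 7]
Step 5: demand=3,sold=3 ship[1->2]=2 ship[0->1]=2 prod=2 -> inv=[2 2 6]
Step 6: demand=3,sold=3 ship[1->2]=2 ship[0->1]=2 prod=2 -> inv=[2 2 5]

2 2 5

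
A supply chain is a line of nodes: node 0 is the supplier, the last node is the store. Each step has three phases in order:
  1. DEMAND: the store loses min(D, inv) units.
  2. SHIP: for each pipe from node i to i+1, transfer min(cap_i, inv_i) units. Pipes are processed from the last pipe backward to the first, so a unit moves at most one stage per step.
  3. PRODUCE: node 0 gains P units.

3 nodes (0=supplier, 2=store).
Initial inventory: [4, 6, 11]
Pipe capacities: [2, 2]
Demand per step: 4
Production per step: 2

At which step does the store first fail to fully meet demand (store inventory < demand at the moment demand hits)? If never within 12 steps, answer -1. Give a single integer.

Step 1: demand=4,sold=4 ship[1->2]=2 ship[0->1]=2 prod=2 -> [4 6 9]
Step 2: demand=4,sold=4 ship[1->2]=2 ship[0->1]=2 prod=2 -> [4 6 7]
Step 3: demand=4,sold=4 ship[1->2]=2 ship[0->1]=2 prod=2 -> [4 6 5]
Step 4: demand=4,sold=4 ship[1->2]=2 ship[0->1]=2 prod=2 -> [4 6 3]
Step 5: demand=4,sold=3 ship[1->2]=2 ship[0->1]=2 prod=2 -> [4 6 2]
Step 6: demand=4,sold=2 ship[1->2]=2 ship[0->1]=2 prod=2 -> [4 6 2]
Step 7: demand=4,sold=2 ship[1->2]=2 ship[0->1]=2 prod=2 -> [4 6 2]
Step 8: demand=4,sold=2 ship[1->2]=2 ship[0->1]=2 prod=2 -> [4 6 2]
Step 9: demand=4,sold=2 ship[1->2]=2 ship[0->1]=2 prod=2 -> [4 6 2]
Step 10: demand=4,sold=2 ship[1->2]=2 ship[0->1]=2 prod=2 -> [4 6 2]
Step 11: demand=4,sold=2 ship[1->2]=2 ship[0->1]=2 prod=2 -> [4 6 2]
Step 12: demand=4,sold=2 ship[1->2]=2 ship[0->1]=2 prod=2 -> [4 6 2]
First stockout at step 5

5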